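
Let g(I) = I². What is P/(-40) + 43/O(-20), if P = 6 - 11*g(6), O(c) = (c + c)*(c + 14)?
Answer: 2383/240 ≈ 9.9292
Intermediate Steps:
O(c) = 2*c*(14 + c) (O(c) = (2*c)*(14 + c) = 2*c*(14 + c))
P = -390 (P = 6 - 11*6² = 6 - 11*36 = 6 - 396 = -390)
P/(-40) + 43/O(-20) = -390/(-40) + 43/((2*(-20)*(14 - 20))) = -390*(-1/40) + 43/((2*(-20)*(-6))) = 39/4 + 43/240 = 2383/240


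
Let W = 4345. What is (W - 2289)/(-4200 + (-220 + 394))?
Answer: -1028/2013 ≈ -0.51068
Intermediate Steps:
(W - 2289)/(-4200 + (-220 + 394)) = (4345 - 2289)/(-4200 + (-220 + 394)) = 2056/(-4200 + 174) = 2056/(-4026) = 2056*(-1/4026) = -1028/2013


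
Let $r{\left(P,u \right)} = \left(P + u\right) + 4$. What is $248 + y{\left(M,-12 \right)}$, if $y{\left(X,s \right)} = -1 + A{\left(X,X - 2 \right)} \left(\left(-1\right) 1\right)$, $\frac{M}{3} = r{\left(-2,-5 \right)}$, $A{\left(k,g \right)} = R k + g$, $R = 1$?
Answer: $267$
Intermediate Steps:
$r{\left(P,u \right)} = 4 + P + u$
$A{\left(k,g \right)} = g + k$ ($A{\left(k,g \right)} = 1 k + g = k + g = g + k$)
$M = -9$ ($M = 3 \left(4 - 2 - 5\right) = 3 \left(-3\right) = -9$)
$y{\left(X,s \right)} = 1 - 2 X$ ($y{\left(X,s \right)} = -1 + \left(\left(X - 2\right) + X\right) \left(\left(-1\right) 1\right) = -1 + \left(\left(X - 2\right) + X\right) \left(-1\right) = -1 + \left(\left(-2 + X\right) + X\right) \left(-1\right) = -1 + \left(-2 + 2 X\right) \left(-1\right) = -1 - \left(-2 + 2 X\right) = 1 - 2 X$)
$248 + y{\left(M,-12 \right)} = 248 + \left(1 - -18\right) = 248 + \left(1 + 18\right) = 248 + 19 = 267$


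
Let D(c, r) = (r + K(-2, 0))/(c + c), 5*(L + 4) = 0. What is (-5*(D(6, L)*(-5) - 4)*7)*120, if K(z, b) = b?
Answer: 9800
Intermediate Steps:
L = -4 (L = -4 + (⅕)*0 = -4 + 0 = -4)
D(c, r) = r/(2*c) (D(c, r) = (r + 0)/(c + c) = r/((2*c)) = r*(1/(2*c)) = r/(2*c))
(-5*(D(6, L)*(-5) - 4)*7)*120 = (-5*(((½)*(-4)/6)*(-5) - 4)*7)*120 = (-5*(((½)*(-4)*(⅙))*(-5) - 4)*7)*120 = (-5*(-⅓*(-5) - 4)*7)*120 = (-5*(5/3 - 4)*7)*120 = (-5*(-7/3)*7)*120 = ((35/3)*7)*120 = (245/3)*120 = 9800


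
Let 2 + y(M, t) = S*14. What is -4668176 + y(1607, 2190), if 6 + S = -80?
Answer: -4669382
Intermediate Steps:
S = -86 (S = -6 - 80 = -86)
y(M, t) = -1206 (y(M, t) = -2 - 86*14 = -2 - 1204 = -1206)
-4668176 + y(1607, 2190) = -4668176 - 1206 = -4669382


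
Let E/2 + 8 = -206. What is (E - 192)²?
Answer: 384400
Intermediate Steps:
E = -428 (E = -16 + 2*(-206) = -16 - 412 = -428)
(E - 192)² = (-428 - 192)² = (-620)² = 384400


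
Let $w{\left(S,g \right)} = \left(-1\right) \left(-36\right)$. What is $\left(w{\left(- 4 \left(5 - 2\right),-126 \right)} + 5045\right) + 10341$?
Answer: $15422$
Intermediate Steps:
$w{\left(S,g \right)} = 36$
$\left(w{\left(- 4 \left(5 - 2\right),-126 \right)} + 5045\right) + 10341 = \left(36 + 5045\right) + 10341 = 5081 + 10341 = 15422$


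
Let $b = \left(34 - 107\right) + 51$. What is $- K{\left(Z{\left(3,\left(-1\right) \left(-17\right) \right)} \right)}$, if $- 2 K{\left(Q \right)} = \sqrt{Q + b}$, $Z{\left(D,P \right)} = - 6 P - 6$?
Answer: $\frac{i \sqrt{130}}{2} \approx 5.7009 i$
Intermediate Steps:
$b = -22$ ($b = -73 + 51 = -22$)
$Z{\left(D,P \right)} = -6 - 6 P$
$K{\left(Q \right)} = - \frac{\sqrt{-22 + Q}}{2}$ ($K{\left(Q \right)} = - \frac{\sqrt{Q - 22}}{2} = - \frac{\sqrt{-22 + Q}}{2}$)
$- K{\left(Z{\left(3,\left(-1\right) \left(-17\right) \right)} \right)} = - \frac{\left(-1\right) \sqrt{-22 - \left(6 + 6 \left(\left(-1\right) \left(-17\right)\right)\right)}}{2} = - \frac{\left(-1\right) \sqrt{-22 - 108}}{2} = - \frac{\left(-1\right) \sqrt{-130}}{2} = - \frac{\left(-1\right) i \sqrt{130}}{2} = \frac{i \sqrt{130}}{2}$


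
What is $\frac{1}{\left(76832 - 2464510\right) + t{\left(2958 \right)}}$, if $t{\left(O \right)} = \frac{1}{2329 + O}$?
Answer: $- \frac{5287}{12623653585} \approx -4.1882 \cdot 10^{-7}$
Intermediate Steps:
$\frac{1}{\left(76832 - 2464510\right) + t{\left(2958 \right)}} = \frac{1}{\left(76832 - 2464510\right) + \frac{1}{2329 + 2958}} = \frac{1}{-2387678 + \frac{1}{5287}} = \frac{1}{- \frac{12623653585}{5287}} = - \frac{5287}{12623653585}$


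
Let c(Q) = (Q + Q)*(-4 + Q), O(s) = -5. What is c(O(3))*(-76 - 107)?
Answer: -16470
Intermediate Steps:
c(Q) = 2*Q*(-4 + Q) (c(Q) = (2*Q)*(-4 + Q) = 2*Q*(-4 + Q))
c(O(3))*(-76 - 107) = (2*(-5)*(-4 - 5))*(-76 - 107) = (2*(-5)*(-9))*(-183) = 90*(-183) = -16470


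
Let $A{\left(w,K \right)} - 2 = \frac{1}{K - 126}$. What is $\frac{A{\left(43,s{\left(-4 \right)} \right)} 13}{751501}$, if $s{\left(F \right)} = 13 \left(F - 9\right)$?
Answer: $\frac{7657}{221692795} \approx 3.4539 \cdot 10^{-5}$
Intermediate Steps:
$s{\left(F \right)} = -117 + 13 F$ ($s{\left(F \right)} = 13 \left(-9 + F\right) = -117 + 13 F$)
$A{\left(w,K \right)} = 2 + \frac{1}{-126 + K}$ ($A{\left(w,K \right)} = 2 + \frac{1}{K - 126} = 2 + \frac{1}{-126 + K}$)
$\frac{A{\left(43,s{\left(-4 \right)} \right)} 13}{751501} = \frac{\frac{-251 + 2 \left(-117 + 13 \left(-4\right)\right)}{-126 + \left(-117 + 13 \left(-4\right)\right)} 13}{751501} = \frac{-251 + 2 \left(-117 - 52\right)}{-126 - 169} \cdot 13 \cdot \frac{1}{751501} = \frac{-251 + 2 \left(-169\right)}{-126 - 169} \cdot 13 \cdot \frac{1}{751501} = \frac{-251 - 338}{-295} \cdot 13 \cdot \frac{1}{751501} = \left(- \frac{1}{295}\right) \left(-589\right) 13 \cdot \frac{1}{751501} = \frac{589}{295} \cdot 13 \cdot \frac{1}{751501} = \frac{7657}{295} \cdot \frac{1}{751501} = \frac{7657}{221692795}$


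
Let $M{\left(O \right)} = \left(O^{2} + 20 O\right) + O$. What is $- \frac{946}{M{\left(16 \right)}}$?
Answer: $- \frac{473}{296} \approx -1.598$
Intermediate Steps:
$M{\left(O \right)} = O^{2} + 21 O$
$- \frac{946}{M{\left(16 \right)}} = - \frac{946}{16 \left(21 + 16\right)} = - \frac{946}{16 \cdot 37} = - \frac{946}{592} = \left(-946\right) \frac{1}{592} = - \frac{473}{296}$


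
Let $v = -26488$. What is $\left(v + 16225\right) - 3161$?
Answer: $-13424$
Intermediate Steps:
$\left(v + 16225\right) - 3161 = \left(-26488 + 16225\right) - 3161 = -10263 - 3161 = -13424$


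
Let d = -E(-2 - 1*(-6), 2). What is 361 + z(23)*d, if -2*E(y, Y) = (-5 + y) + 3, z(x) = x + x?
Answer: 407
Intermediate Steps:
z(x) = 2*x
E(y, Y) = 1 - y/2 (E(y, Y) = -((-5 + y) + 3)/2 = -(-2 + y)/2 = 1 - y/2)
d = 1 (d = -(1 - (-2 - 1*(-6))/2) = -(1 - (-2 + 6)/2) = -(1 - 1/2*4) = -(1 - 2) = -1*(-1) = 1)
361 + z(23)*d = 361 + (2*23)*1 = 361 + 46*1 = 361 + 46 = 407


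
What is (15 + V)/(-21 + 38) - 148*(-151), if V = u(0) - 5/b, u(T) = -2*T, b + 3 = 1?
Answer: 759867/34 ≈ 22349.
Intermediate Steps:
b = -2 (b = -3 + 1 = -2)
V = 5/2 (V = -2*0 - 5/(-2) = 0 - 5*(-1)/2 = 0 - 1*(-5/2) = 0 + 5/2 = 5/2 ≈ 2.5000)
(15 + V)/(-21 + 38) - 148*(-151) = (15 + 5/2)/(-21 + 38) - 148*(-151) = (35/2)/17 + 22348 = (35/2)*(1/17) + 22348 = 35/34 + 22348 = 759867/34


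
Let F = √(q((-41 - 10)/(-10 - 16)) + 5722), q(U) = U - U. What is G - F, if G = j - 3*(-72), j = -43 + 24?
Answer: 197 - √5722 ≈ 121.36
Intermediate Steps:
j = -19
q(U) = 0
G = 197 (G = -19 - 3*(-72) = -19 + 216 = 197)
F = √5722 (F = √(0 + 5722) = √5722 ≈ 75.644)
G - F = 197 - √5722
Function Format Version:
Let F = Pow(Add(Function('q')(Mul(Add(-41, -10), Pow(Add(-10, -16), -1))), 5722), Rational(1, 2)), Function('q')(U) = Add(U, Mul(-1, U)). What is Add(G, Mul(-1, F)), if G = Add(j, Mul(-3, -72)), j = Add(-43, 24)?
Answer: Add(197, Mul(-1, Pow(5722, Rational(1, 2)))) ≈ 121.36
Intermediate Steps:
j = -19
Function('q')(U) = 0
G = 197 (G = Add(-19, Mul(-3, -72)) = Add(-19, 216) = 197)
F = Pow(5722, Rational(1, 2)) (F = Pow(Add(0, 5722), Rational(1, 2)) = Pow(5722, Rational(1, 2)) ≈ 75.644)
Add(G, Mul(-1, F)) = Add(197, Mul(-1, Pow(5722, Rational(1, 2))))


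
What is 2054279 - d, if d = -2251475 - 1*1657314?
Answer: 5963068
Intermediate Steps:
d = -3908789 (d = -2251475 - 1657314 = -3908789)
2054279 - d = 2054279 - 1*(-3908789) = 2054279 + 3908789 = 5963068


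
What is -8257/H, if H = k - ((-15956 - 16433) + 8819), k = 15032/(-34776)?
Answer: -35893179/102456911 ≈ -0.35032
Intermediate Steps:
k = -1879/4347 (k = 15032*(-1/34776) = -1879/4347 ≈ -0.43225)
H = 102456911/4347 (H = -1879/4347 - ((-15956 - 16433) + 8819) = -1879/4347 - (-32389 + 8819) = -1879/4347 - 1*(-23570) = -1879/4347 + 23570 = 102456911/4347 ≈ 23570.)
-8257/H = -8257/102456911/4347 = -8257*4347/102456911 = -35893179/102456911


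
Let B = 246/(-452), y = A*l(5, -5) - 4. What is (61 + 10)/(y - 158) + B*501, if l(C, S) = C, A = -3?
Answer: -10923317/40002 ≈ -273.07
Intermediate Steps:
y = -19 (y = -3*5 - 4 = -15 - 4 = -19)
B = -123/226 (B = 246*(-1/452) = -123/226 ≈ -0.54425)
(61 + 10)/(y - 158) + B*501 = (61 + 10)/(-19 - 158) - 123/226*501 = 71/(-177) - 61623/226 = 71*(-1/177) - 61623/226 = -71/177 - 61623/226 = -10923317/40002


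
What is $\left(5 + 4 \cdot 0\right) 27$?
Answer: $135$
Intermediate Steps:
$\left(5 + 4 \cdot 0\right) 27 = \left(5 + 0\right) 27 = 5 \cdot 27 = 135$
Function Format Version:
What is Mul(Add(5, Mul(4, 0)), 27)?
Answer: 135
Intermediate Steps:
Mul(Add(5, Mul(4, 0)), 27) = Mul(Add(5, 0), 27) = Mul(5, 27) = 135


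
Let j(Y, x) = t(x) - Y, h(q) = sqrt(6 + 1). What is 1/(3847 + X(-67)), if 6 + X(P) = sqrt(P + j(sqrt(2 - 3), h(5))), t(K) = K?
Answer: 1/(3841 + sqrt(-67 + sqrt(7) - I)) ≈ 0.00026034 + 5.437e-7*I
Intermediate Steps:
h(q) = sqrt(7)
j(Y, x) = x - Y
X(P) = -6 + sqrt(P + sqrt(7) - I) (X(P) = -6 + sqrt(P + (sqrt(7) - sqrt(2 - 3))) = -6 + sqrt(P + (sqrt(7) - sqrt(-1))) = -6 + sqrt(P + (sqrt(7) - I)) = -6 + sqrt(P + sqrt(7) - I))
1/(3847 + X(-67)) = 1/(3847 + (-6 + sqrt(-67 + sqrt(7) - I))) = 1/(3841 + sqrt(-67 + sqrt(7) - I))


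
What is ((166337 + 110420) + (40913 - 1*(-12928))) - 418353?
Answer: -87755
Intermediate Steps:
((166337 + 110420) + (40913 - 1*(-12928))) - 418353 = (276757 + (40913 + 12928)) - 418353 = (276757 + 53841) - 418353 = 330598 - 418353 = -87755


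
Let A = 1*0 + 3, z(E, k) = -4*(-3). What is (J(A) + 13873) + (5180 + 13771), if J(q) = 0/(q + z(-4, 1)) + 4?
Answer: 32828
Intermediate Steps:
z(E, k) = 12
A = 3 (A = 0 + 3 = 3)
J(q) = 4 (J(q) = 0/(q + 12) + 4 = 0/(12 + q) + 4 = 0 + 4 = 4)
(J(A) + 13873) + (5180 + 13771) = (4 + 13873) + (5180 + 13771) = 13877 + 18951 = 32828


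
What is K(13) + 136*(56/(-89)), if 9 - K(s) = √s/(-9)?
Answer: -6815/89 + √13/9 ≈ -76.172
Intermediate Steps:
K(s) = 9 + √s/9 (K(s) = 9 - √s/(-9) = 9 - (-1)*√s/9 = 9 + √s/9)
K(13) + 136*(56/(-89)) = (9 + √13/9) + 136*(56/(-89)) = (9 + √13/9) + 136*(56*(-1/89)) = (9 + √13/9) + 136*(-56/89) = (9 + √13/9) - 7616/89 = -6815/89 + √13/9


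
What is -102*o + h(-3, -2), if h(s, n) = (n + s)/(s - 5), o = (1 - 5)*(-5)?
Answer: -16315/8 ≈ -2039.4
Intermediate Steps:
o = 20 (o = -4*(-5) = 20)
h(s, n) = (n + s)/(-5 + s)
-102*o + h(-3, -2) = -102*20 + (-2 - 3)/(-5 - 3) = -2040 - 5/(-8) = -2040 - ⅛*(-5) = -2040 + 5/8 = -16315/8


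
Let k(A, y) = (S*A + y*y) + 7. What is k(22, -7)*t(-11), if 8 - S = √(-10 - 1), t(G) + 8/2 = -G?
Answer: 1624 - 154*I*√11 ≈ 1624.0 - 510.76*I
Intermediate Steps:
t(G) = -4 - G
S = 8 - I*√11 (S = 8 - √(-10 - 1) = 8 - √(-11) = 8 - I*√11 ≈ 8.0 - 3.3166*I)
k(A, y) = 7 + y² + A*(8 - I*√11) (k(A, y) = ((8 - I*√11)*A + y*y) + 7 = (A*(8 - I*√11) + y²) + 7 = (y² + A*(8 - I*√11)) + 7 = 7 + y² + A*(8 - I*√11))
k(22, -7)*t(-11) = (7 + (-7)² + 22*(8 - I*√11))*(-4 - 1*(-11)) = (7 + 49 + (176 - 22*I*√11))*(-4 + 11) = (232 - 22*I*√11)*7 = 1624 - 154*I*√11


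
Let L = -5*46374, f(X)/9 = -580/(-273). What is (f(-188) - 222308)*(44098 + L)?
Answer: 292177391872/7 ≈ 4.1740e+10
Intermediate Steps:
f(X) = 1740/91 (f(X) = 9*(-580/(-273)) = 9*(-580*(-1/273)) = 9*(580/273) = 1740/91)
L = -231870
(f(-188) - 222308)*(44098 + L) = (1740/91 - 222308)*(44098 - 231870) = -20228288/91*(-187772) = 292177391872/7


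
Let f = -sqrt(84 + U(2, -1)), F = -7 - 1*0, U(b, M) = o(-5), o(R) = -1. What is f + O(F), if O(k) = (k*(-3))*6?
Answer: 126 - sqrt(83) ≈ 116.89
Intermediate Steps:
U(b, M) = -1
F = -7 (F = -7 + 0 = -7)
O(k) = -18*k (O(k) = -3*k*6 = -18*k)
f = -sqrt(83) (f = -sqrt(84 - 1) = -sqrt(83) ≈ -9.1104)
f + O(F) = -sqrt(83) - 18*(-7) = -sqrt(83) + 126 = 126 - sqrt(83)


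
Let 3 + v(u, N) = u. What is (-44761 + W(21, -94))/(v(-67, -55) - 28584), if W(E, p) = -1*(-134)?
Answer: 44627/28654 ≈ 1.5574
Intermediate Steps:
W(E, p) = 134
v(u, N) = -3 + u
(-44761 + W(21, -94))/(v(-67, -55) - 28584) = (-44761 + 134)/((-3 - 67) - 28584) = -44627/(-70 - 28584) = -44627/(-28654) = -44627*(-1/28654) = 44627/28654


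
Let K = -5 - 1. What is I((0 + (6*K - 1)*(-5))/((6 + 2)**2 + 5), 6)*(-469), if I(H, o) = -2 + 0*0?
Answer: 938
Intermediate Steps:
K = -6
I(H, o) = -2 (I(H, o) = -2 + 0 = -2)
I((0 + (6*K - 1)*(-5))/((6 + 2)**2 + 5), 6)*(-469) = -2*(-469) = 938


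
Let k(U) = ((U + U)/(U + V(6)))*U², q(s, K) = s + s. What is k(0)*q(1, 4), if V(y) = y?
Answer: 0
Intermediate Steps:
q(s, K) = 2*s
k(U) = 2*U³/(6 + U) (k(U) = ((U + U)/(U + 6))*U² = ((2*U)/(6 + U))*U² = (2*U/(6 + U))*U² = 2*U³/(6 + U))
k(0)*q(1, 4) = (2*0³/(6 + 0))*(2*1) = (2*0/6)*2 = (2*0*(⅙))*2 = 0*2 = 0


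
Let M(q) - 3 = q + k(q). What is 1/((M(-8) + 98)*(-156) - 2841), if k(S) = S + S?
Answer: -1/14853 ≈ -6.7326e-5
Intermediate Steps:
k(S) = 2*S
M(q) = 3 + 3*q (M(q) = 3 + (q + 2*q) = 3 + 3*q)
1/((M(-8) + 98)*(-156) - 2841) = 1/(((3 + 3*(-8)) + 98)*(-156) - 2841) = 1/(((3 - 24) + 98)*(-156) - 2841) = 1/((-21 + 98)*(-156) - 2841) = 1/(77*(-156) - 2841) = 1/(-12012 - 2841) = 1/(-14853) = -1/14853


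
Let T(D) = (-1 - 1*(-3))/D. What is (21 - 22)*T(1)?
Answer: -2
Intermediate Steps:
T(D) = 2/D (T(D) = (-1 + 3)/D = 2/D)
(21 - 22)*T(1) = (21 - 22)*(2/1) = -2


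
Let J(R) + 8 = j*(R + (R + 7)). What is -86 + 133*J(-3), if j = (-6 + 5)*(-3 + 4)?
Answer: -1283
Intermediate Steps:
j = -1 (j = -1*1 = -1)
J(R) = -15 - 2*R (J(R) = -8 - (R + (R + 7)) = -8 - (R + (7 + R)) = -8 - (7 + 2*R) = -8 + (-7 - 2*R) = -15 - 2*R)
-86 + 133*J(-3) = -86 + 133*(-15 - 2*(-3)) = -86 + 133*(-15 + 6) = -86 + 133*(-9) = -86 - 1197 = -1283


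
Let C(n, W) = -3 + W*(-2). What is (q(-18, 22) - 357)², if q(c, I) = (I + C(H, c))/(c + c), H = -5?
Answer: 166590649/1296 ≈ 1.2854e+5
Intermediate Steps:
C(n, W) = -3 - 2*W
q(c, I) = (-3 + I - 2*c)/(2*c) (q(c, I) = (I + (-3 - 2*c))/(c + c) = (-3 + I - 2*c)/((2*c)) = (-3 + I - 2*c)*(1/(2*c)) = (-3 + I - 2*c)/(2*c))
(q(-18, 22) - 357)² = ((½)*(-3 + 22 - 2*(-18))/(-18) - 357)² = ((½)*(-1/18)*(-3 + 22 + 36) - 357)² = ((½)*(-1/18)*55 - 357)² = (-55/36 - 357)² = (-12907/36)² = 166590649/1296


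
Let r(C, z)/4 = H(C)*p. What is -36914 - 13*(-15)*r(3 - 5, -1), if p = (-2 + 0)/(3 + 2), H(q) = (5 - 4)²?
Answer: -37226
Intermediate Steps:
H(q) = 1 (H(q) = 1² = 1)
p = -⅖ (p = -2/5 = -2*⅕ = -⅖ ≈ -0.40000)
r(C, z) = -8/5 (r(C, z) = 4*(1*(-⅖)) = 4*(-⅖) = -8/5)
-36914 - 13*(-15)*r(3 - 5, -1) = -36914 - 13*(-15)*(-8)/5 = -36914 - (-195)*(-8)/5 = -36914 - 1*312 = -36914 - 312 = -37226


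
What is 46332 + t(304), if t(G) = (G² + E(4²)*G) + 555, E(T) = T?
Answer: 144167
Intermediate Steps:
t(G) = 555 + G² + 16*G (t(G) = (G² + 4²*G) + 555 = (G² + 16*G) + 555 = 555 + G² + 16*G)
46332 + t(304) = 46332 + (555 + 304² + 16*304) = 46332 + (555 + 92416 + 4864) = 46332 + 97835 = 144167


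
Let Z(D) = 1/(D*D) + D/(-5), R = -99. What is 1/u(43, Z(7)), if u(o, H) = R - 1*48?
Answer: -1/147 ≈ -0.0068027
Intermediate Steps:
Z(D) = D⁻² - D/5 (Z(D) = D⁻² + D*(-⅕) = D⁻² - D/5)
u(o, H) = -147 (u(o, H) = -99 - 1*48 = -99 - 48 = -147)
1/u(43, Z(7)) = 1/(-147) = -1/147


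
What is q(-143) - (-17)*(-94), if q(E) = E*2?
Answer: -1884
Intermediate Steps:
q(E) = 2*E
q(-143) - (-17)*(-94) = 2*(-143) - (-17)*(-94) = -286 - 1*1598 = -286 - 1598 = -1884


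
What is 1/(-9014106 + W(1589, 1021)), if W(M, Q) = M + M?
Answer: -1/9010928 ≈ -1.1098e-7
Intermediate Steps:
W(M, Q) = 2*M
1/(-9014106 + W(1589, 1021)) = 1/(-9014106 + 2*1589) = 1/(-9014106 + 3178) = 1/(-9010928) = -1/9010928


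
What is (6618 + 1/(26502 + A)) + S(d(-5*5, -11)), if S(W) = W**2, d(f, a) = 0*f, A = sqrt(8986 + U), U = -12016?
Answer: 774702018919/117059839 - I*sqrt(3030)/702359034 ≈ 6618.0 - 7.8372e-8*I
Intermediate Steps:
A = I*sqrt(3030) (A = sqrt(8986 - 12016) = sqrt(-3030) = I*sqrt(3030) ≈ 55.045*I)
d(f, a) = 0
(6618 + 1/(26502 + A)) + S(d(-5*5, -11)) = (6618 + 1/(26502 + I*sqrt(3030))) + 0**2 = (6618 + 1/(26502 + I*sqrt(3030))) + 0 = 6618 + 1/(26502 + I*sqrt(3030))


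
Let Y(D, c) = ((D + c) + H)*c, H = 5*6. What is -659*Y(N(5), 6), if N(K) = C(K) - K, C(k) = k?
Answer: -142344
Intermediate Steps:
H = 30
N(K) = 0 (N(K) = K - K = 0)
Y(D, c) = c*(30 + D + c) (Y(D, c) = ((D + c) + 30)*c = (30 + D + c)*c = c*(30 + D + c))
-659*Y(N(5), 6) = -3954*(30 + 0 + 6) = -3954*36 = -659*216 = -142344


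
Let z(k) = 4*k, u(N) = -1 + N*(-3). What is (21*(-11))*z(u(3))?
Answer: 9240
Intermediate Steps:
u(N) = -1 - 3*N
(21*(-11))*z(u(3)) = (21*(-11))*(4*(-1 - 3*3)) = -924*(-1 - 9) = -924*(-10) = -231*(-40) = 9240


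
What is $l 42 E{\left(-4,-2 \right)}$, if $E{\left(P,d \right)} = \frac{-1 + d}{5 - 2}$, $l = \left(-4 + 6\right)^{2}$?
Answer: $-168$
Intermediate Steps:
$l = 4$ ($l = 2^{2} = 4$)
$E{\left(P,d \right)} = - \frac{1}{3} + \frac{d}{3}$ ($E{\left(P,d \right)} = \frac{-1 + d}{3} = \left(-1 + d\right) \frac{1}{3} = - \frac{1}{3} + \frac{d}{3}$)
$l 42 E{\left(-4,-2 \right)} = 4 \cdot 42 \left(- \frac{1}{3} + \frac{1}{3} \left(-2\right)\right) = 168 \left(- \frac{1}{3} - \frac{2}{3}\right) = 168 \left(-1\right) = -168$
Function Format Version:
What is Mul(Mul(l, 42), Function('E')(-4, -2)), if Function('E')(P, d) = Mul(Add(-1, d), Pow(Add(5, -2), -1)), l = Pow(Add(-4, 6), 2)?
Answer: -168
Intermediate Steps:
l = 4 (l = Pow(2, 2) = 4)
Function('E')(P, d) = Add(Rational(-1, 3), Mul(Rational(1, 3), d)) (Function('E')(P, d) = Mul(Add(-1, d), Pow(3, -1)) = Mul(Add(-1, d), Rational(1, 3)) = Add(Rational(-1, 3), Mul(Rational(1, 3), d)))
Mul(Mul(l, 42), Function('E')(-4, -2)) = Mul(Mul(4, 42), Add(Rational(-1, 3), Mul(Rational(1, 3), -2))) = Mul(168, Add(Rational(-1, 3), Rational(-2, 3))) = Mul(168, -1) = -168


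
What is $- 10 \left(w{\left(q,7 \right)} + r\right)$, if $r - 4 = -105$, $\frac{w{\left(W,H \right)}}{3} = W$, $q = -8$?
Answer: $1250$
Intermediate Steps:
$w{\left(W,H \right)} = 3 W$
$r = -101$ ($r = 4 - 105 = -101$)
$- 10 \left(w{\left(q,7 \right)} + r\right) = - 10 \left(3 \left(-8\right) - 101\right) = - 10 \left(-24 - 101\right) = \left(-10\right) \left(-125\right) = 1250$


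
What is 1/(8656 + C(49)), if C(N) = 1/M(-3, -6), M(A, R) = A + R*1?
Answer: 9/77903 ≈ 0.00011553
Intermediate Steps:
M(A, R) = A + R
C(N) = -⅑ (C(N) = 1/(-3 - 6) = 1/(-9) = -⅑)
1/(8656 + C(49)) = 1/(8656 - ⅑) = 1/(77903/9) = 9/77903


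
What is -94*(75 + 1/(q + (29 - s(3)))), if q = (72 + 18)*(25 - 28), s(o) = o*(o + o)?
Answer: -1825856/259 ≈ -7049.6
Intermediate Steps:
s(o) = 2*o² (s(o) = o*(2*o) = 2*o²)
q = -270 (q = 90*(-3) = -270)
-94*(75 + 1/(q + (29 - s(3)))) = -94*(75 + 1/(-270 + (29 - 2*3²))) = -94*(75 + 1/(-270 + (29 - 2*9))) = -94*(75 + 1/(-270 + (29 - 1*18))) = -94*(75 + 1/(-270 + (29 - 18))) = -94*(75 + 1/(-270 + 11)) = -94*(75 + 1/(-259)) = -94*(75 - 1/259) = -94*19424/259 = -1825856/259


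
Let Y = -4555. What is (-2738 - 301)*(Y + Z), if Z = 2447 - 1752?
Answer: 11730540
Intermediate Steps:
Z = 695
(-2738 - 301)*(Y + Z) = (-2738 - 301)*(-4555 + 695) = -3039*(-3860) = 11730540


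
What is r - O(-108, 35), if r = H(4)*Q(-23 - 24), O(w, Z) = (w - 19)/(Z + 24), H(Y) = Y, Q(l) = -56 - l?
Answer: -1997/59 ≈ -33.847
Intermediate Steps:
O(w, Z) = (-19 + w)/(24 + Z)
r = -36 (r = 4*(-56 - (-23 - 24)) = 4*(-56 - 1*(-47)) = 4*(-56 + 47) = 4*(-9) = -36)
r - O(-108, 35) = -36 - (-19 - 108)/(24 + 35) = -36 - (-127)/59 = -36 - 1*(-127/59) = -36 + 127/59 = -1997/59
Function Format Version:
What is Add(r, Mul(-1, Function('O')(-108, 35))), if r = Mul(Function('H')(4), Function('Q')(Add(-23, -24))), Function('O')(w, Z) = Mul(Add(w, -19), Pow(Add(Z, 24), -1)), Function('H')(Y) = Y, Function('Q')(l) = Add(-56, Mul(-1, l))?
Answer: Rational(-1997, 59) ≈ -33.847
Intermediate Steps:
Function('O')(w, Z) = Mul(Pow(Add(24, Z), -1), Add(-19, w)) (Function('O')(w, Z) = Mul(Add(-19, w), Pow(Add(24, Z), -1)) = Mul(Pow(Add(24, Z), -1), Add(-19, w)))
r = -36 (r = Mul(4, Add(-56, Mul(-1, Add(-23, -24)))) = Mul(4, Add(-56, Mul(-1, -47))) = Mul(4, Add(-56, 47)) = Mul(4, -9) = -36)
Add(r, Mul(-1, Function('O')(-108, 35))) = Add(-36, Mul(-1, Mul(Pow(Add(24, 35), -1), Add(-19, -108)))) = Add(-36, Mul(-1, Mul(Pow(59, -1), -127))) = Add(-36, Mul(-1, Mul(Rational(1, 59), -127))) = Add(-36, Mul(-1, Rational(-127, 59))) = Add(-36, Rational(127, 59)) = Rational(-1997, 59)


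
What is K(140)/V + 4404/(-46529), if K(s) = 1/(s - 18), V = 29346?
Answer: -15767207119/166583684148 ≈ -0.094650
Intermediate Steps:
K(s) = 1/(-18 + s)
K(140)/V + 4404/(-46529) = 1/((-18 + 140)*29346) + 4404/(-46529) = (1/29346)/122 + 4404*(-1/46529) = (1/122)*(1/29346) - 4404/46529 = 1/3580212 - 4404/46529 = -15767207119/166583684148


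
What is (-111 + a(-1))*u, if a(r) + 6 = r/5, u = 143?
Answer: -83798/5 ≈ -16760.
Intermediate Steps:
a(r) = -6 + r/5
(-111 + a(-1))*u = (-111 + (-6 + (⅕)*(-1)))*143 = (-111 + (-6 - ⅕))*143 = (-111 - 31/5)*143 = -586/5*143 = -83798/5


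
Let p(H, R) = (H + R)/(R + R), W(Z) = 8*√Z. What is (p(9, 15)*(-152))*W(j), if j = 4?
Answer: -9728/5 ≈ -1945.6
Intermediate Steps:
p(H, R) = (H + R)/(2*R) (p(H, R) = (H + R)/((2*R)) = (H + R)*(1/(2*R)) = (H + R)/(2*R))
(p(9, 15)*(-152))*W(j) = (((½)*(9 + 15)/15)*(-152))*(8*√4) = (((½)*(1/15)*24)*(-152))*(8*2) = ((⅘)*(-152))*16 = -608/5*16 = -9728/5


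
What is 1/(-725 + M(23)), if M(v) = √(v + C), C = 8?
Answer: -725/525594 - √31/525594 ≈ -0.0013900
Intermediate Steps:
M(v) = √(8 + v) (M(v) = √(v + 8) = √(8 + v))
1/(-725 + M(23)) = 1/(-725 + √(8 + 23)) = 1/(-725 + √31)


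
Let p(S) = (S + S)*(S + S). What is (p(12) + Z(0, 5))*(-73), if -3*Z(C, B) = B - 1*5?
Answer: -42048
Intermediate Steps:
p(S) = 4*S² (p(S) = (2*S)*(2*S) = 4*S²)
Z(C, B) = 5/3 - B/3 (Z(C, B) = -(B - 1*5)/3 = -(B - 5)/3 = -(-5 + B)/3 = 5/3 - B/3)
(p(12) + Z(0, 5))*(-73) = (4*12² + (5/3 - ⅓*5))*(-73) = (4*144 + (5/3 - 5/3))*(-73) = (576 + 0)*(-73) = 576*(-73) = -42048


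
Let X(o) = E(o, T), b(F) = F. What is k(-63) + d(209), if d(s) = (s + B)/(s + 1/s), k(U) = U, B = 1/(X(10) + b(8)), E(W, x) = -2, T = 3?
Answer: -16249501/262092 ≈ -61.999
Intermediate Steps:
X(o) = -2
B = 1/6 (B = 1/(-2 + 8) = 1/6 ≈ 0.16667)
d(s) = (1/6 + s)/(s + 1/s) (d(s) = (s + 1/6)/(s + 1/s) = (1/6 + s)/(s + 1/s))
k(-63) + d(209) = -63 + (1/6)*209*(1 + 6*209)/(1 + 209**2) = -63 + (1/6)*209*(1 + 1254)/(1 + 43681) = -63 + (1/6)*209*1255/43682 = -63 + (1/6)*209*(1/43682)*1255 = -63 + 262295/262092 = -16249501/262092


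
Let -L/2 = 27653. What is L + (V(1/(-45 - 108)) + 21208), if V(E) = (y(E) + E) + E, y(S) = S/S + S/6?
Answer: -31301059/918 ≈ -34097.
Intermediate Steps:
y(S) = 1 + S/6 (y(S) = 1 + S*(⅙) = 1 + S/6)
V(E) = 1 + 13*E/6 (V(E) = ((1 + E/6) + E) + E = (1 + 7*E/6) + E = 1 + 13*E/6)
L = -55306 (L = -2*27653 = -55306)
L + (V(1/(-45 - 108)) + 21208) = -55306 + ((1 + 13/(6*(-45 - 108))) + 21208) = -55306 + ((1 + (13/6)/(-153)) + 21208) = -55306 + ((1 + (13/6)*(-1/153)) + 21208) = -55306 + ((1 - 13/918) + 21208) = -55306 + (905/918 + 21208) = -55306 + 19469849/918 = -31301059/918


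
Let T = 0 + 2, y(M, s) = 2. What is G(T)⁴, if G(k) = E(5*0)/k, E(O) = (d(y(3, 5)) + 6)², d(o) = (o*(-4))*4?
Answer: 13051691536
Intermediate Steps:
d(o) = -16*o (d(o) = -4*o*4 = -16*o)
E(O) = 676 (E(O) = (-16*2 + 6)² = (-32 + 6)² = (-26)² = 676)
T = 2
G(k) = 676/k
G(T)⁴ = (676/2)⁴ = (676*(½))⁴ = 338⁴ = 13051691536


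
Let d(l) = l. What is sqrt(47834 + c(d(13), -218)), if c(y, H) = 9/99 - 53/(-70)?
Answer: 3*sqrt(3151253490)/770 ≈ 218.71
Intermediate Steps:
c(y, H) = 653/770 (c(y, H) = 9*(1/99) - 53*(-1/70) = 1/11 + 53/70 = 653/770)
sqrt(47834 + c(d(13), -218)) = sqrt(47834 + 653/770) = sqrt(36832833/770) = 3*sqrt(3151253490)/770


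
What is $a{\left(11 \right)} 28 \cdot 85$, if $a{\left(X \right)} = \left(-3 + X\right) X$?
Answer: $209440$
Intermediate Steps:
$a{\left(X \right)} = X \left(-3 + X\right)$
$a{\left(11 \right)} 28 \cdot 85 = 11 \left(-3 + 11\right) 28 \cdot 85 = 11 \cdot 8 \cdot 28 \cdot 85 = 88 \cdot 28 \cdot 85 = 2464 \cdot 85 = 209440$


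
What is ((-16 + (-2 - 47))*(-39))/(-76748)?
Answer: -2535/76748 ≈ -0.033030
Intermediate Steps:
((-16 + (-2 - 47))*(-39))/(-76748) = ((-16 - 49)*(-39))*(-1/76748) = -65*(-39)*(-1/76748) = 2535*(-1/76748) = -2535/76748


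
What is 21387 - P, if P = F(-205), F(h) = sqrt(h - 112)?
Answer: 21387 - I*sqrt(317) ≈ 21387.0 - 17.805*I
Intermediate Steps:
F(h) = sqrt(-112 + h)
P = I*sqrt(317) (P = sqrt(-112 - 205) = sqrt(-317) = I*sqrt(317) ≈ 17.805*I)
21387 - P = 21387 - I*sqrt(317)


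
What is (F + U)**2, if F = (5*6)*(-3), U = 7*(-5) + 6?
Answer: 14161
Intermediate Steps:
U = -29 (U = -35 + 6 = -29)
F = -90 (F = 30*(-3) = -90)
(F + U)**2 = (-90 - 29)**2 = (-119)**2 = 14161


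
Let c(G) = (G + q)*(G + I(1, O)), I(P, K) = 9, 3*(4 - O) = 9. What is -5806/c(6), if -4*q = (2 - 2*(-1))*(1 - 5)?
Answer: -2903/75 ≈ -38.707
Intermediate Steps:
O = 1 (O = 4 - 1/3*9 = 4 - 3 = 1)
q = 4 (q = -(2 - 2*(-1))*(1 - 5)/4 = -(2 + 2)*(-4)/4 = -(-4) = -1/4*(-16) = 4)
c(G) = (4 + G)*(9 + G) (c(G) = (G + 4)*(G + 9) = (4 + G)*(9 + G))
-5806/c(6) = -5806/(36 + 6**2 + 13*6) = -5806/(36 + 36 + 78) = -5806/150 = -5806*1/150 = -2903/75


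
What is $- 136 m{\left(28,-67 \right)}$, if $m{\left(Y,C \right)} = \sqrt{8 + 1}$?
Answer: $-408$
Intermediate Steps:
$m{\left(Y,C \right)} = 3$ ($m{\left(Y,C \right)} = \sqrt{9} = 3$)
$- 136 m{\left(28,-67 \right)} = \left(-136\right) 3 = -408$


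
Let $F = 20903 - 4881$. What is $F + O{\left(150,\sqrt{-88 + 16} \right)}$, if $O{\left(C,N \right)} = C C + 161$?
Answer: $38683$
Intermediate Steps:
$O{\left(C,N \right)} = 161 + C^{2}$ ($O{\left(C,N \right)} = C^{2} + 161 = 161 + C^{2}$)
$F = 16022$ ($F = 20903 - 4881 = 16022$)
$F + O{\left(150,\sqrt{-88 + 16} \right)} = 16022 + \left(161 + 150^{2}\right) = 16022 + \left(161 + 22500\right) = 16022 + 22661 = 38683$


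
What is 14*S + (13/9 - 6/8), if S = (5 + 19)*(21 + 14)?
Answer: 423385/36 ≈ 11761.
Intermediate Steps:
S = 840 (S = 24*35 = 840)
14*S + (13/9 - 6/8) = 14*840 + (13/9 - 6/8) = 11760 + (13*(1/9) - 6*1/8) = 11760 + (13/9 - 3/4) = 11760 + 25/36 = 423385/36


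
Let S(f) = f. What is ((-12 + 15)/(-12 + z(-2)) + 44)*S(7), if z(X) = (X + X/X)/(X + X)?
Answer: 14392/47 ≈ 306.21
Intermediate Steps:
z(X) = (1 + X)/(2*X) (z(X) = (X + 1)/((2*X)) = (1 + X)*(1/(2*X)) = (1 + X)/(2*X))
((-12 + 15)/(-12 + z(-2)) + 44)*S(7) = ((-12 + 15)/(-12 + (1/2)*(1 - 2)/(-2)) + 44)*7 = (3/(-12 + (1/2)*(-1/2)*(-1)) + 44)*7 = (3/(-12 + 1/4) + 44)*7 = (3/(-47/4) + 44)*7 = (3*(-4/47) + 44)*7 = (-12/47 + 44)*7 = (2056/47)*7 = 14392/47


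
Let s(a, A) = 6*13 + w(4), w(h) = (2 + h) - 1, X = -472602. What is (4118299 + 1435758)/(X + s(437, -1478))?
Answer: -5554057/472519 ≈ -11.754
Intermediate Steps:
w(h) = 1 + h
s(a, A) = 83 (s(a, A) = 6*13 + (1 + 4) = 78 + 5 = 83)
(4118299 + 1435758)/(X + s(437, -1478)) = (4118299 + 1435758)/(-472602 + 83) = 5554057/(-472519) = 5554057*(-1/472519) = -5554057/472519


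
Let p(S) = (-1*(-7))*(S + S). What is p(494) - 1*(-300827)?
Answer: 307743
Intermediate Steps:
p(S) = 14*S (p(S) = 7*(2*S) = 14*S)
p(494) - 1*(-300827) = 14*494 - 1*(-300827) = 6916 + 300827 = 307743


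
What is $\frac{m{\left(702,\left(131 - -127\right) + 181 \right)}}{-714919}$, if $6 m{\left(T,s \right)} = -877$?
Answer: $\frac{877}{4289514} \approx 0.00020445$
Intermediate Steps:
$m{\left(T,s \right)} = - \frac{877}{6}$ ($m{\left(T,s \right)} = \frac{1}{6} \left(-877\right) = - \frac{877}{6}$)
$\frac{m{\left(702,\left(131 - -127\right) + 181 \right)}}{-714919} = - \frac{877}{6 \left(-714919\right)} = \left(- \frac{877}{6}\right) \left(- \frac{1}{714919}\right) = \frac{877}{4289514}$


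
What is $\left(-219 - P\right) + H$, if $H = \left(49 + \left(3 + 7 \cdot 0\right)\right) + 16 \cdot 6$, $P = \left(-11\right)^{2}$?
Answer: $-192$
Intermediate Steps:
$P = 121$
$H = 148$ ($H = \left(49 + \left(3 + 0\right)\right) + 96 = \left(49 + 3\right) + 96 = 52 + 96 = 148$)
$\left(-219 - P\right) + H = \left(-219 - 121\right) + 148 = -340 + 148 = -192$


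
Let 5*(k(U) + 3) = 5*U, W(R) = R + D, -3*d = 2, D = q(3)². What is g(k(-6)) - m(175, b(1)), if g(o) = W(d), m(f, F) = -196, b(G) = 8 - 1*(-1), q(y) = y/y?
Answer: 589/3 ≈ 196.33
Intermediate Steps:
q(y) = 1
D = 1 (D = 1² = 1)
d = -⅔ (d = -⅓*2 = -⅔ ≈ -0.66667)
b(G) = 9 (b(G) = 8 + 1 = 9)
W(R) = 1 + R (W(R) = R + 1 = 1 + R)
k(U) = -3 + U (k(U) = -3 + (5*U)/5 = -3 + U)
g(o) = ⅓ (g(o) = 1 - ⅔ = ⅓)
g(k(-6)) - m(175, b(1)) = ⅓ - 1*(-196) = ⅓ + 196 = 589/3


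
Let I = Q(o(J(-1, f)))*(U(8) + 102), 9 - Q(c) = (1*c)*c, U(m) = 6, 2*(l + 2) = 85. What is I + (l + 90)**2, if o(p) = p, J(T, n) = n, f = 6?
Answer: 56457/4 ≈ 14114.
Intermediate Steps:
l = 81/2 (l = -2 + (1/2)*85 = -2 + 85/2 = 81/2 ≈ 40.500)
Q(c) = 9 - c**2 (Q(c) = 9 - 1*c*c = 9 - c*c = 9 - c**2)
I = -2916 (I = (9 - 1*6**2)*(6 + 102) = (9 - 1*36)*108 = (9 - 36)*108 = -27*108 = -2916)
I + (l + 90)**2 = -2916 + (81/2 + 90)**2 = -2916 + (261/2)**2 = -2916 + 68121/4 = 56457/4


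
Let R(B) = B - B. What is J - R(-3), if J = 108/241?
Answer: 108/241 ≈ 0.44813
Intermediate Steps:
R(B) = 0
J = 108/241 (J = 108*(1/241) = 108/241 ≈ 0.44813)
J - R(-3) = 108/241 - 1*0 = 108/241 + 0 = 108/241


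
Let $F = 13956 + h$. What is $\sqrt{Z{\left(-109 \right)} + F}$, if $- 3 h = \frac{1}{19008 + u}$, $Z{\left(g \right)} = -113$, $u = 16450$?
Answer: $\frac{\sqrt{156639467981094}}{106374} \approx 117.66$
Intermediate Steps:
$h = - \frac{1}{106374}$ ($h = - \frac{1}{3 \left(19008 + 16450\right)} = - \frac{1}{3 \cdot 35458} = \left(- \frac{1}{3}\right) \frac{1}{35458} = - \frac{1}{106374} \approx -9.4008 \cdot 10^{-6}$)
$F = \frac{1484555543}{106374}$ ($F = 13956 - \frac{1}{106374} = \frac{1484555543}{106374} \approx 13956.0$)
$\sqrt{Z{\left(-109 \right)} + F} = \sqrt{-113 + \frac{1484555543}{106374}} = \sqrt{\frac{1472535281}{106374}} = \frac{\sqrt{156639467981094}}{106374}$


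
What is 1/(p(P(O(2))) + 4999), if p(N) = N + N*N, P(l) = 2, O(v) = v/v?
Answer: 1/5005 ≈ 0.00019980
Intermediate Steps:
O(v) = 1
p(N) = N + N**2
1/(p(P(O(2))) + 4999) = 1/(2*(1 + 2) + 4999) = 1/(2*3 + 4999) = 1/(6 + 4999) = 1/5005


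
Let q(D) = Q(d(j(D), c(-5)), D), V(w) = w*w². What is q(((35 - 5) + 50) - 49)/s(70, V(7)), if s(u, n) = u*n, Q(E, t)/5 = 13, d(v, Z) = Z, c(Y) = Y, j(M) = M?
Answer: 13/4802 ≈ 0.0027072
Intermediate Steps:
V(w) = w³
Q(E, t) = 65 (Q(E, t) = 5*13 = 65)
s(u, n) = n*u
q(D) = 65
q(((35 - 5) + 50) - 49)/s(70, V(7)) = 65/((7³*70)) = 65/((343*70)) = 65/24010 = 65*(1/24010) = 13/4802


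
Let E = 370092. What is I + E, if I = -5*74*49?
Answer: 351962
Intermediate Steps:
I = -18130 (I = -370*49 = -18130)
I + E = -18130 + 370092 = 351962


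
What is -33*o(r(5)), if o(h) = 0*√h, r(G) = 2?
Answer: 0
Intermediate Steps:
o(h) = 0
-33*o(r(5)) = -33*0 = 0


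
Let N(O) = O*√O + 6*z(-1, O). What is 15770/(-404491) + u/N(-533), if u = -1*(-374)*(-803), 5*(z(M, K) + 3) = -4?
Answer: 502362278630/80589486529169 - 4001790650*I*√533/3785498921 ≈ 0.0062336 - 24.406*I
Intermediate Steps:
z(M, K) = -19/5 (z(M, K) = -3 + (⅕)*(-4) = -3 - ⅘ = -19/5)
u = -300322 (u = 374*(-803) = -300322)
N(O) = -114/5 + O^(3/2) (N(O) = O*√O + 6*(-19/5) = O^(3/2) - 114/5 = -114/5 + O^(3/2))
15770/(-404491) + u/N(-533) = 15770/(-404491) - 300322/(-114/5 + (-533)^(3/2)) = 15770*(-1/404491) - 300322/(-114/5 - 533*I*√533) = -830/21289 - 300322/(-114/5 - 533*I*√533)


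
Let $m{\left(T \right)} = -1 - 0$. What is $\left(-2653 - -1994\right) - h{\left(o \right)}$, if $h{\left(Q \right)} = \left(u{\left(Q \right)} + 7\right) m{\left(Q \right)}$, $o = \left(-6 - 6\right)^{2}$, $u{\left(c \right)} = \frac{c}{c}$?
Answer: $-651$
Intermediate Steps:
$u{\left(c \right)} = 1$
$m{\left(T \right)} = -1$ ($m{\left(T \right)} = -1 + 0 = -1$)
$o = 144$ ($o = \left(-12\right)^{2} = 144$)
$h{\left(Q \right)} = -8$ ($h{\left(Q \right)} = \left(1 + 7\right) \left(-1\right) = 8 \left(-1\right) = -8$)
$\left(-2653 - -1994\right) - h{\left(o \right)} = \left(-2653 - -1994\right) - -8 = \left(-2653 + 1994\right) + 8 = -659 + 8 = -651$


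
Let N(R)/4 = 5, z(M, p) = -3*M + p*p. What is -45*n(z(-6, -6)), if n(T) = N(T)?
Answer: -900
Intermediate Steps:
z(M, p) = p² - 3*M (z(M, p) = -3*M + p² = p² - 3*M)
N(R) = 20 (N(R) = 4*5 = 20)
n(T) = 20
-45*n(z(-6, -6)) = -45*20 = -900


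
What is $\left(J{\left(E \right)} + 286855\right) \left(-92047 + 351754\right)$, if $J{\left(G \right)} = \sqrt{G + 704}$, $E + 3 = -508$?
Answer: $74498251485 + 259707 \sqrt{193} \approx 7.4502 \cdot 10^{10}$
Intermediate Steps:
$E = -511$ ($E = -3 - 508 = -511$)
$J{\left(G \right)} = \sqrt{704 + G}$
$\left(J{\left(E \right)} + 286855\right) \left(-92047 + 351754\right) = \left(\sqrt{704 - 511} + 286855\right) \left(-92047 + 351754\right) = \left(\sqrt{193} + 286855\right) 259707 = \left(286855 + \sqrt{193}\right) 259707 = 74498251485 + 259707 \sqrt{193}$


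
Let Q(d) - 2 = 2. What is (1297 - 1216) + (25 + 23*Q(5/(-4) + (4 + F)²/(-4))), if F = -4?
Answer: 198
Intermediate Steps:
Q(d) = 4 (Q(d) = 2 + 2 = 4)
(1297 - 1216) + (25 + 23*Q(5/(-4) + (4 + F)²/(-4))) = (1297 - 1216) + (25 + 23*4) = 81 + (25 + 92) = 81 + 117 = 198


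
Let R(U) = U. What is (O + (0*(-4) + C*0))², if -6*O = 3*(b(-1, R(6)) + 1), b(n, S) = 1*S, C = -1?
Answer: 49/4 ≈ 12.250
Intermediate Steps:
b(n, S) = S
O = -7/2 (O = -(6 + 1)/2 = -7/2 ≈ -3.5000)
(O + (0*(-4) + C*0))² = (-7/2 + (0*(-4) - 1*0))² = (-7/2 + (0 + 0))² = (-7/2 + 0)² = (-7/2)² = 49/4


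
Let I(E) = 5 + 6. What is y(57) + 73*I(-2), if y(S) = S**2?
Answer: 4052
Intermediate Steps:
I(E) = 11
y(57) + 73*I(-2) = 57**2 + 73*11 = 3249 + 803 = 4052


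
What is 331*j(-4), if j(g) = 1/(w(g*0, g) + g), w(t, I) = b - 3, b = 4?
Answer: -331/3 ≈ -110.33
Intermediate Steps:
w(t, I) = 1 (w(t, I) = 4 - 3 = 1)
j(g) = 1/(1 + g)
331*j(-4) = 331/(1 - 4) = 331/(-3) = 331*(-⅓) = -331/3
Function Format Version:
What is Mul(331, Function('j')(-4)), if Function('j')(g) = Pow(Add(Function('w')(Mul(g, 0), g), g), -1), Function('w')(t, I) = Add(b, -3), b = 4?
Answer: Rational(-331, 3) ≈ -110.33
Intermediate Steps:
Function('w')(t, I) = 1 (Function('w')(t, I) = Add(4, -3) = 1)
Function('j')(g) = Pow(Add(1, g), -1)
Mul(331, Function('j')(-4)) = Mul(331, Pow(Add(1, -4), -1)) = Mul(331, Pow(-3, -1)) = Mul(331, Rational(-1, 3)) = Rational(-331, 3)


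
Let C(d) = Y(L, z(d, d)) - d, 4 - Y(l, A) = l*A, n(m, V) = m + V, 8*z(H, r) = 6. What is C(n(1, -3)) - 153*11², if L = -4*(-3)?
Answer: -18516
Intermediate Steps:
L = 12
z(H, r) = ¾ (z(H, r) = (⅛)*6 = ¾)
n(m, V) = V + m
Y(l, A) = 4 - A*l (Y(l, A) = 4 - l*A = 4 - A*l)
C(d) = -5 - d (C(d) = (4 - 1*¾*12) - d = (4 - 9) - d = -5 - d)
C(n(1, -3)) - 153*11² = (-5 - (-3 + 1)) - 153*11² = (-5 - 1*(-2)) - 153*121 = (-5 + 2) - 18513 = -3 - 18513 = -18516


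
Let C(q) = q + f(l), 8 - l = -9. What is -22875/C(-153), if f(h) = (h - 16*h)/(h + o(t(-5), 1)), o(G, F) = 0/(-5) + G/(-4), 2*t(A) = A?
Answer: 1075125/7871 ≈ 136.59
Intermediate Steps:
l = 17 (l = 8 - 1*(-9) = 8 + 9 = 17)
t(A) = A/2
o(G, F) = -G/4 (o(G, F) = 0*(-⅕) + G*(-¼) = 0 - G/4 = -G/4)
f(h) = -15*h/(5/8 + h) (f(h) = (h - 16*h)/(h - (-5)/8) = (-15*h)/(h - ¼*(-5/2)) = (-15*h)/(h + 5/8) = (-15*h)/(5/8 + h) = -15*h/(5/8 + h))
C(q) = -680/47 + q (C(q) = q - 120*17/(5 + 8*17) = q - 120*17/(5 + 136) = q - 120*17/141 = q - 120*17*1/141 = q - 680/47 = -680/47 + q)
-22875/C(-153) = -22875/(-680/47 - 153) = -22875/(-7871/47) = -22875*(-47/7871) = 1075125/7871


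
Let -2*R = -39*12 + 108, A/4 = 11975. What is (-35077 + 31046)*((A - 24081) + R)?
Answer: -96739969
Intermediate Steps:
A = 47900 (A = 4*11975 = 47900)
R = 180 (R = -(-39*12 + 108)/2 = -(-468 + 108)/2 = -½*(-360) = 180)
(-35077 + 31046)*((A - 24081) + R) = (-35077 + 31046)*((47900 - 24081) + 180) = -4031*(23819 + 180) = -4031*23999 = -96739969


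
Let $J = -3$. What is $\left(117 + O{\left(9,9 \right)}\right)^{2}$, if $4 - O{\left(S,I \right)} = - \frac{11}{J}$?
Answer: $\frac{123904}{9} \approx 13767.0$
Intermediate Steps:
$O{\left(S,I \right)} = \frac{1}{3}$ ($O{\left(S,I \right)} = 4 - - \frac{11}{-3} = 4 - \left(-11\right) \left(- \frac{1}{3}\right) = 4 - \frac{11}{3} = \frac{1}{3}$)
$\left(117 + O{\left(9,9 \right)}\right)^{2} = \left(117 + \frac{1}{3}\right)^{2} = \left(\frac{352}{3}\right)^{2} = \frac{123904}{9}$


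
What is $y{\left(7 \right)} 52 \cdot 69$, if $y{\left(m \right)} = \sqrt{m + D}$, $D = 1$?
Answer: $7176 \sqrt{2} \approx 10148.0$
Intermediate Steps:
$y{\left(m \right)} = \sqrt{1 + m}$ ($y{\left(m \right)} = \sqrt{m + 1} = \sqrt{1 + m}$)
$y{\left(7 \right)} 52 \cdot 69 = \sqrt{1 + 7} \cdot 52 \cdot 69 = \sqrt{8} \cdot 52 \cdot 69 = 2 \sqrt{2} \cdot 52 \cdot 69 = 104 \sqrt{2} \cdot 69 = 7176 \sqrt{2}$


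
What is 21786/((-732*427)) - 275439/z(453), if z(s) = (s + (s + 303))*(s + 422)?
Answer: -866183971/2624235250 ≈ -0.33007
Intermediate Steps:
z(s) = (303 + 2*s)*(422 + s) (z(s) = (s + (303 + s))*(422 + s) = (303 + 2*s)*(422 + s))
21786/((-732*427)) - 275439/z(453) = 21786/((-732*427)) - 275439/(127866 + 2*453² + 1147*453) = 21786/(-312564) - 275439/(127866 + 2*205209 + 519591) = 21786*(-1/312564) - 275439/(127866 + 410418 + 519591) = -3631/52094 - 275439/1057875 = -3631/52094 - 275439*1/1057875 = -3631/52094 - 91813/352625 = -866183971/2624235250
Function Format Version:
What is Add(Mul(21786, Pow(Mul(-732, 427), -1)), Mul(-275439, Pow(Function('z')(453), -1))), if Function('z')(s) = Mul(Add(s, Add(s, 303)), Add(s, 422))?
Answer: Rational(-866183971, 2624235250) ≈ -0.33007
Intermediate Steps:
Function('z')(s) = Mul(Add(303, Mul(2, s)), Add(422, s)) (Function('z')(s) = Mul(Add(s, Add(303, s)), Add(422, s)) = Mul(Add(303, Mul(2, s)), Add(422, s)))
Add(Mul(21786, Pow(Mul(-732, 427), -1)), Mul(-275439, Pow(Function('z')(453), -1))) = Add(Mul(21786, Pow(Mul(-732, 427), -1)), Mul(-275439, Pow(Add(127866, Mul(2, Pow(453, 2)), Mul(1147, 453)), -1))) = Add(Mul(21786, Pow(-312564, -1)), Mul(-275439, Pow(Add(127866, Mul(2, 205209), 519591), -1))) = Add(Mul(21786, Rational(-1, 312564)), Mul(-275439, Pow(Add(127866, 410418, 519591), -1))) = Add(Rational(-3631, 52094), Mul(-275439, Pow(1057875, -1))) = Add(Rational(-3631, 52094), Mul(-275439, Rational(1, 1057875))) = Add(Rational(-3631, 52094), Rational(-91813, 352625)) = Rational(-866183971, 2624235250)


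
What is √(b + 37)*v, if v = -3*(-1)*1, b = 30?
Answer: 3*√67 ≈ 24.556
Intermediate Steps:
v = 3 (v = 3*1 = 3)
√(b + 37)*v = √(30 + 37)*3 = √67*3 = 3*√67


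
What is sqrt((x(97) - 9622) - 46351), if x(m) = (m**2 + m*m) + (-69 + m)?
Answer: I*sqrt(37127) ≈ 192.68*I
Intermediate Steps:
x(m) = -69 + m + 2*m**2 (x(m) = (m**2 + m**2) + (-69 + m) = 2*m**2 + (-69 + m) = -69 + m + 2*m**2)
sqrt((x(97) - 9622) - 46351) = sqrt(((-69 + 97 + 2*97**2) - 9622) - 46351) = sqrt(((-69 + 97 + 2*9409) - 9622) - 46351) = sqrt(((-69 + 97 + 18818) - 9622) - 46351) = sqrt((18846 - 9622) - 46351) = sqrt(9224 - 46351) = sqrt(-37127) = I*sqrt(37127)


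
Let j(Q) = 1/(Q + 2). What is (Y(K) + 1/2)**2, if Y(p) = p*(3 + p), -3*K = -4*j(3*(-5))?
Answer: 380689/9253764 ≈ 0.041139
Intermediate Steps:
j(Q) = 1/(2 + Q)
K = -4/39 (K = -(-4)/(3*(2 + 3*(-5))) = -(-4)/(3*(2 - 15)) = -(-4)/(3*(-13)) = -(-4)*(-1)/(3*13) = -1/3*4/13 = -4/39 ≈ -0.10256)
(Y(K) + 1/2)**2 = (-4*(3 - 4/39)/39 + 1/2)**2 = (-4/39*113/39 + 1/2)**2 = (-452/1521 + 1/2)**2 = (617/3042)**2 = 380689/9253764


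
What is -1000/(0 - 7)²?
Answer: -1000/49 ≈ -20.408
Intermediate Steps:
-1000/(0 - 7)² = -1000/((-7)²) = -1000/49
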